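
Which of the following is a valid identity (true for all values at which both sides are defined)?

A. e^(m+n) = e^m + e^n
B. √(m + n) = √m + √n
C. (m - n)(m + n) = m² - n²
C

A: fails at (4, 6) — LHS = e^10 ≈ 22026.5, RHS = e^4 + e^6 ≈ 458.
B: fails at (5, 8) — LHS = √(13) ≈ 3.606, RHS = √(5) + 2·√(2) ≈ 5.064.
C: holds — e.g. at (3, 4), both sides equal -7.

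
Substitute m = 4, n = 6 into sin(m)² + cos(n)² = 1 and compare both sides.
LHS = sin(4)² + cos(6)² ≈ 1.495
RHS = 1

LHS ≠ RHS (they differ by about 0.4947), so the equation does not hold here.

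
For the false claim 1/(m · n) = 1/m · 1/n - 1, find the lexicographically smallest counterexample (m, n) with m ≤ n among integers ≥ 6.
Substituting (6, 6) into the claim:
LHS = 1/(6 · 6) = 1/36
RHS = 1/6 · 1/6 - 1 = -35/36

Since LHS ≠ RHS, this pair disproves the claim, and no lexicographically smaller pair (m ≤ n, integers ≥ 6) does.

For instance (9, 11) is also a counterexample (LHS = 1/99, RHS = -98/99), but it's lexicographically larger.

Answer: (m, n) = (6, 6)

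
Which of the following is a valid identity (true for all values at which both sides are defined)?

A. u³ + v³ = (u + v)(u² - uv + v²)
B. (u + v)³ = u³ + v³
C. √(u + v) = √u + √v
A

A: holds — e.g. at (2, 3), both sides equal 35.
B: fails at (2, 2) — LHS = 64, RHS = 16.
C: fails at (1, 3) — LHS = 2, RHS = 1 + √(3) ≈ 2.732.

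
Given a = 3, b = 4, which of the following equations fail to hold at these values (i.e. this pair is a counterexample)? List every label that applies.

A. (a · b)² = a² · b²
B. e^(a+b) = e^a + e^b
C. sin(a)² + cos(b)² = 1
B, C

Evaluating each claim at the given values:
A. LHS = 144, RHS = 144 → holds here (LHS = RHS)
B. LHS = e^7 ≈ 1097, RHS = e^3 + e^4 ≈ 74.68 → fails here (LHS ≠ RHS)
C. LHS = sin(3)² + cos(4)² ≈ 0.4472, RHS = 1 → fails here (LHS ≠ RHS)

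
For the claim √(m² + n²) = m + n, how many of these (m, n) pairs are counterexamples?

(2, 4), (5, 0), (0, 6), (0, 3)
Testing each pair:
(2, 4): LHS = 2·√(5) ≈ 4.472, RHS = 6 → counterexample
(5, 0): LHS = 5, RHS = 5 → satisfies claim
(0, 6): LHS = 6, RHS = 6 → satisfies claim
(0, 3): LHS = 3, RHS = 3 → satisfies claim

That makes 1 counterexample.

Answer: 1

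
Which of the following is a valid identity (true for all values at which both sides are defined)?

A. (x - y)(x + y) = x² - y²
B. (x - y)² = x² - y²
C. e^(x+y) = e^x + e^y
A: holds — e.g. at (2, 4), both sides equal -12.
B: fails at (5, 8) — LHS = 9, RHS = -39.
C: fails at (3, 3) — LHS = e^6 ≈ 403.4, RHS = 2·e^3 ≈ 40.17.

Answer: A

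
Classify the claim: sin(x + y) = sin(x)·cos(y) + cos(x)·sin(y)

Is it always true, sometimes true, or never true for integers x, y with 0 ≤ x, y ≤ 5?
Always true

The identity holds for every pair in the range. For instance at (x, y) = (3, 1): both sides equal sin(4) ≈ -0.7568.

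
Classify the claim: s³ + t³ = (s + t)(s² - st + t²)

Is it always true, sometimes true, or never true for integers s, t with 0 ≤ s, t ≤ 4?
Always true

The identity holds for every pair in the range. For instance at (s, t) = (1, 4): both sides equal 65.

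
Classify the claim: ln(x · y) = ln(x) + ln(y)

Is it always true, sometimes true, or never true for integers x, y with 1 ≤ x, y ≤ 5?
The identity holds for every pair in the range. For instance at (x, y) = (2, 5): both sides equal ln(10) ≈ 2.303.

Answer: Always true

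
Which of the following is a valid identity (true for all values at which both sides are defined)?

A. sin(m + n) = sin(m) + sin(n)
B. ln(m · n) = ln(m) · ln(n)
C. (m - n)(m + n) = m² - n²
C

A: fails at (1, 4) — LHS = sin(5) ≈ -0.9589, RHS = sin(4) + sin(1) ≈ 0.08467.
B: fails at (2, 4) — LHS = ln(8) ≈ 2.079, RHS = ln(2)·ln(4) ≈ 0.9609.
C: holds — e.g. at (1, 2), both sides equal -3.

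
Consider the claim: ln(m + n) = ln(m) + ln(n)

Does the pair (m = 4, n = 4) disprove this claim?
Yes

Substituting m = 4, n = 4:
LHS = ln(4 + 4) = ln(8) ≈ 2.079
RHS = ln(4) + ln(4) = 2·ln(4) ≈ 2.773

Since LHS ≠ RHS, this pair disproves the claim.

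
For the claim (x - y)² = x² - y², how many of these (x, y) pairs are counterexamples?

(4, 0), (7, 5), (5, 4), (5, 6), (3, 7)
4

Testing each pair:
(4, 0): LHS = 16, RHS = 16 → satisfies claim
(7, 5): LHS = 4, RHS = 24 → counterexample
(5, 4): LHS = 1, RHS = 9 → counterexample
(5, 6): LHS = 1, RHS = -11 → counterexample
(3, 7): LHS = 16, RHS = -40 → counterexample

That makes 4 counterexamples.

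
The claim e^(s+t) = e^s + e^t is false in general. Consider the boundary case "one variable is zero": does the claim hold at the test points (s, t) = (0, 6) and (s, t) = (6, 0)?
At (0, 6): LHS = e^6 ≈ 403.4 ≠ RHS = 1 + e^6 ≈ 404.4
At (6, 0): LHS = e^6 ≈ 403.4 ≠ RHS = 1 + e^6 ≈ 404.4

Answer: No, fails at both test points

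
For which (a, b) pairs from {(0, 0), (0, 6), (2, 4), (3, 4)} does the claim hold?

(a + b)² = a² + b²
(0, 0), (0, 6)

Testing each pair:
(0, 0): LHS = 0, RHS = 0 → holds
(0, 6): LHS = 36, RHS = 36 → holds
(2, 4): LHS = 36, RHS = 20 → fails
(3, 4): LHS = 49, RHS = 25 → fails

2 of 4 pairs satisfy the claim.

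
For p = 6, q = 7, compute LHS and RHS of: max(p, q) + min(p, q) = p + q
LHS = max(6, 7) + min(6, 7) = 13
RHS = 6 + 7 = 13

LHS = RHS: the two sides agree.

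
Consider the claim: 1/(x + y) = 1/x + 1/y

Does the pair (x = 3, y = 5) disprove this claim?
Yes

Substituting x = 3, y = 5:
LHS = 1/(3 + 5) = 1/8
RHS = 1/3 + 1/5 = 8/15

Since LHS ≠ RHS, this pair disproves the claim.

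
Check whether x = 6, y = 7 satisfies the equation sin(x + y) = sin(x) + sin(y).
Fails

Substituting x = 6, y = 7:

LHS = sin(6 + 7) = sin(13) ≈ 0.4202
RHS = sin(6) + sin(7) ≈ 0.3776

LHS ≠ RHS, so the equation does not hold at this point.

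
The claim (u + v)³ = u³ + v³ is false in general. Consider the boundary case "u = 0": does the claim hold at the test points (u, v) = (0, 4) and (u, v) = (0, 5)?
At (0, 4): LHS = 64, RHS = 64 → equal
At (0, 5): LHS = 125, RHS = 125 → equal

So the claim does hold at both of these boundary points, even though it is not an identity.

Answer: Yes, holds at both test points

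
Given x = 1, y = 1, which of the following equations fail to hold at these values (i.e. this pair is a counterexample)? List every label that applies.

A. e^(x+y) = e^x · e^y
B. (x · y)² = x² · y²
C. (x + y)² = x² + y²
C

Evaluating each claim at the given values:
A. LHS = e^2 ≈ 7.389, RHS = e^2 ≈ 7.389 → holds here (LHS = RHS)
B. LHS = 1, RHS = 1 → holds here (LHS = RHS)
C. LHS = 4, RHS = 2 → fails here (LHS ≠ RHS)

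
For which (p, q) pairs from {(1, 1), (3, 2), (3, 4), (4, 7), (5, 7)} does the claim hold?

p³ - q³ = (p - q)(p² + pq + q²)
Testing each pair:
(1, 1): LHS = 0, RHS = 0 → holds
(3, 2): LHS = 19, RHS = 19 → holds
(3, 4): LHS = -37, RHS = -37 → holds
(4, 7): LHS = -279, RHS = -279 → holds
(5, 7): LHS = -218, RHS = -218 → holds

Every pair satisfies the claim.

Answer: All pairs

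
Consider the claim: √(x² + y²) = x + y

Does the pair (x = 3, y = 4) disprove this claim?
Yes

Substituting x = 3, y = 4:
LHS = √(3² + 4²) = 5
RHS = 3 + 4 = 7

Since LHS ≠ RHS, this pair disproves the claim.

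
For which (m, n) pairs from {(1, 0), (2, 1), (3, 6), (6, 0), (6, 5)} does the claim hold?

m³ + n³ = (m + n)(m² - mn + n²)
All pairs

Testing each pair:
(1, 0): LHS = 1, RHS = 1 → holds
(2, 1): LHS = 9, RHS = 9 → holds
(3, 6): LHS = 243, RHS = 243 → holds
(6, 0): LHS = 216, RHS = 216 → holds
(6, 5): LHS = 341, RHS = 341 → holds

Every pair satisfies the claim.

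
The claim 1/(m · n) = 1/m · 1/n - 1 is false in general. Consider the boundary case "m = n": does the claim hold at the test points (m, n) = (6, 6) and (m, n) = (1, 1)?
At (6, 6): LHS = 1/36 ≠ RHS = -35/36
At (1, 1): LHS = 1 ≠ RHS = 0

Answer: No, fails at both test points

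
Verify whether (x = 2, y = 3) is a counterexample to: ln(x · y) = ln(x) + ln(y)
No

Substituting x = 2, y = 3:
LHS = ln(2 · 3) = ln(6) ≈ 1.792
RHS = ln(2) + ln(3) ≈ 1.792

The sides agree, so this pair does not disprove the claim.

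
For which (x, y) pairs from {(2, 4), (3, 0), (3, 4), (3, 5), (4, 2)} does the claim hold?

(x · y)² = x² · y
(3, 0)

Testing each pair:
(2, 4): LHS = 64, RHS = 16 → fails
(3, 0): LHS = 0, RHS = 0 → holds
(3, 4): LHS = 144, RHS = 36 → fails
(3, 5): LHS = 225, RHS = 45 → fails
(4, 2): LHS = 64, RHS = 32 → fails

1 of 5 pairs satisfies the claim.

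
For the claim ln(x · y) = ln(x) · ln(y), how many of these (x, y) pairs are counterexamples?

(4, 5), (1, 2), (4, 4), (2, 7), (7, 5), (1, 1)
Testing each pair:
(4, 5): LHS = ln(20) ≈ 2.996, RHS = ln(4)·ln(5) ≈ 2.231 → counterexample
(1, 2): LHS = ln(2) ≈ 0.6931, RHS = 0 → counterexample
(4, 4): LHS = ln(16) ≈ 2.773, RHS = ln(4)² ≈ 1.922 → counterexample
(2, 7): LHS = ln(14) ≈ 2.639, RHS = ln(2)·ln(7) ≈ 1.349 → counterexample
(7, 5): LHS = ln(35) ≈ 3.555, RHS = ln(5)·ln(7) ≈ 3.132 → counterexample
(1, 1): LHS = 0, RHS = 0 → satisfies claim

That makes 5 counterexamples.

Answer: 5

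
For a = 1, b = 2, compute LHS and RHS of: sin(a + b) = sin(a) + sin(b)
LHS = sin(1 + 2) = sin(3) ≈ 0.1411
RHS = sin(1) + sin(2) ≈ 1.751

LHS ≠ RHS (they differ by about 1.61), so the equation does not hold here.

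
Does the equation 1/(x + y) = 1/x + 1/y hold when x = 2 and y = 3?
Fails

Substituting x = 2, y = 3:

LHS = 1/(2 + 3) = 1/5
RHS = 1/2 + 1/3 = 5/6

LHS ≠ RHS, so the equation does not hold at this point.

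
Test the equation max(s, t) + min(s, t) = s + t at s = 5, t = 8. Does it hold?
Holds

Substituting s = 5, t = 8:

LHS = max(5, 8) + min(5, 8) = 13
RHS = 5 + 8 = 13

LHS = RHS, so the equation holds at this point.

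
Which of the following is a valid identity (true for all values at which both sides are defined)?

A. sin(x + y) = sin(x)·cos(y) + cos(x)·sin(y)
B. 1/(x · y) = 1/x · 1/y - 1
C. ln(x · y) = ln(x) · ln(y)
A

A: holds — e.g. at (1, 4), both sides equal sin(5) ≈ -0.9589.
B: fails at (3, 5) — LHS = 1/15, RHS = -14/15.
C: fails at (4, 4) — LHS = ln(16) ≈ 2.773, RHS = ln(4)² ≈ 1.922.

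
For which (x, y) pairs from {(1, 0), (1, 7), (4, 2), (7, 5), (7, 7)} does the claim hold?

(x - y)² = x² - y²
Testing each pair:
(1, 0): LHS = 1, RHS = 1 → holds
(1, 7): LHS = 36, RHS = -48 → fails
(4, 2): LHS = 4, RHS = 12 → fails
(7, 5): LHS = 4, RHS = 24 → fails
(7, 7): LHS = 0, RHS = 0 → holds

2 of 5 pairs satisfy the claim.

Answer: (1, 0), (7, 7)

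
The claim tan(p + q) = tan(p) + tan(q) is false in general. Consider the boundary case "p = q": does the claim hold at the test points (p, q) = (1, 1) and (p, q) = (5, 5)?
No, fails at both test points

At (1, 1): LHS = tan(2) ≈ -2.185 ≠ RHS = 2·tan(1) ≈ 3.115
At (5, 5): LHS = tan(10) ≈ 0.6484 ≠ RHS = 2·tan(5) ≈ -6.761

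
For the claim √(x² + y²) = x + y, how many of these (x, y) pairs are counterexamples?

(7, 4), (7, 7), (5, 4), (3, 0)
Testing each pair:
(7, 4): LHS = √(65) ≈ 8.062, RHS = 11 → counterexample
(7, 7): LHS = 7·√(2) ≈ 9.899, RHS = 14 → counterexample
(5, 4): LHS = √(41) ≈ 6.403, RHS = 9 → counterexample
(3, 0): LHS = 3, RHS = 3 → satisfies claim

That makes 3 counterexamples.

Answer: 3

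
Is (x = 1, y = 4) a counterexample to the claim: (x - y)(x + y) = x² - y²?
Substituting x = 1, y = 4:
LHS = (1 - 4)(1 + 4) = -15
RHS = 1² - 4² = -15

The sides agree, so this pair does not disprove the claim.

Answer: No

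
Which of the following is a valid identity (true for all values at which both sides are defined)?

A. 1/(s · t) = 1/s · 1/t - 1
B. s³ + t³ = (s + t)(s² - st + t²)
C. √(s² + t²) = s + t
B

A: fails at (2, 7) — LHS = 1/14, RHS = -13/14.
B: holds — e.g. at (1, 2), both sides equal 9.
C: fails at (3, 7) — LHS = √(58) ≈ 7.616, RHS = 10.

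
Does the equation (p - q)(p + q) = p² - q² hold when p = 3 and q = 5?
Holds

Substituting p = 3, q = 5:

LHS = (3 - 5)(3 + 5) = -16
RHS = 3² - 5² = -16

LHS = RHS, so the equation holds at this point.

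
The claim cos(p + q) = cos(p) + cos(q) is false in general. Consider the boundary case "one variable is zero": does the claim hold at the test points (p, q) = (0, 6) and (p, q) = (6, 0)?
No, fails at both test points

At (0, 6): LHS = cos(6) ≈ 0.9602 ≠ RHS = cos(6) + 1 ≈ 1.96
At (6, 0): LHS = cos(6) ≈ 0.9602 ≠ RHS = cos(6) + 1 ≈ 1.96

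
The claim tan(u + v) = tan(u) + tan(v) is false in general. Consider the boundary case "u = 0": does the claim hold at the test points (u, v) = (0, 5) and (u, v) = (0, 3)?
At (0, 5): LHS = tan(5) ≈ -3.381, RHS = tan(5) ≈ -3.381 → equal
At (0, 3): LHS = tan(3) ≈ -0.1425, RHS = tan(3) ≈ -0.1425 → equal

So the claim does hold at both of these boundary points, even though it is not an identity.

Answer: Yes, holds at both test points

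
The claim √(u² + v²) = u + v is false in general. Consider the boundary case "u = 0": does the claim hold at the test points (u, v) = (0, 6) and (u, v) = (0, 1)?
Yes, holds at both test points

At (0, 6): LHS = 6, RHS = 6 → equal
At (0, 1): LHS = 1, RHS = 1 → equal

So the claim does hold at both of these boundary points, even though it is not an identity.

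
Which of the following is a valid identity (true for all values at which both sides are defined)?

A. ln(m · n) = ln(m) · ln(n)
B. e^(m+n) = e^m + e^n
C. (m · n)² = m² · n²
A: fails at (2, 2) — LHS = ln(4) ≈ 1.386, RHS = ln(2)² ≈ 0.4805.
B: fails at (6, 7) — LHS = e^13 ≈ 442413.4, RHS = e^6 + e^7 ≈ 1500.
C: holds — e.g. at (4, 6), both sides equal 576.

Answer: C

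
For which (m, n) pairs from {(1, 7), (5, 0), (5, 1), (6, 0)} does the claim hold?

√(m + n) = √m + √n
(5, 0), (6, 0)

Testing each pair:
(1, 7): LHS = 2·√(2) ≈ 2.828, RHS = 1 + √(7) ≈ 3.646 → fails
(5, 0): LHS = √(5) ≈ 2.236, RHS = √(5) ≈ 2.236 → holds
(5, 1): LHS = √(6) ≈ 2.449, RHS = 1 + √(5) ≈ 3.236 → fails
(6, 0): LHS = √(6) ≈ 2.449, RHS = √(6) ≈ 2.449 → holds

2 of 4 pairs satisfy the claim.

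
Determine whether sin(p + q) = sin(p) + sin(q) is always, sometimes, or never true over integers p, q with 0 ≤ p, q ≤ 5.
It holds at (p, q) = (0, 5) (both sides equal sin(5) ≈ -0.9589), but fails at (p, q) = (2, 1) (LHS = sin(3) ≈ 0.1411, RHS = sin(1) + sin(2) ≈ 1.751).

Answer: Sometimes true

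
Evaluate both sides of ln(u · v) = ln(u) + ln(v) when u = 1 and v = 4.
LHS = ln(1 · 4) = ln(4) ≈ 1.386
RHS = ln(1) + ln(4) = ln(4) ≈ 1.386

LHS = RHS: the two sides agree.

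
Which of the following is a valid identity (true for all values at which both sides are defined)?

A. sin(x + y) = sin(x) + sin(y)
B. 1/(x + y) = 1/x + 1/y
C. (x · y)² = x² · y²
C

A: fails at (2, 7) — LHS = sin(9) ≈ 0.4121, RHS = sin(7) + sin(2) ≈ 1.566.
B: fails at (4, 5) — LHS = 1/9, RHS = 9/20.
C: holds — e.g. at (4, 5), both sides equal 400.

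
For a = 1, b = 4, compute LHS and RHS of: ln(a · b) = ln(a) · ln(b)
LHS = ln(1 · 4) = ln(4) ≈ 1.386
RHS = ln(1) · ln(4) = 0

LHS ≠ RHS (they differ by about 1.386), so the equation does not hold here.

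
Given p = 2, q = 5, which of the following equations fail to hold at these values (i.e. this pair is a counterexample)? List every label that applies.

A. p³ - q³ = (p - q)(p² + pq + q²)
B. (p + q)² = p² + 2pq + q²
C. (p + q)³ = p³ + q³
C

Evaluating each claim at the given values:
A. LHS = -117, RHS = -117 → holds here (LHS = RHS)
B. LHS = 49, RHS = 49 → holds here (LHS = RHS)
C. LHS = 343, RHS = 133 → fails here (LHS ≠ RHS)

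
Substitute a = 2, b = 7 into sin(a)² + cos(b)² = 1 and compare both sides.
LHS = sin(2)² + cos(7)² ≈ 1.395
RHS = 1

LHS ≠ RHS (they differ by about 0.3952), so the equation does not hold here.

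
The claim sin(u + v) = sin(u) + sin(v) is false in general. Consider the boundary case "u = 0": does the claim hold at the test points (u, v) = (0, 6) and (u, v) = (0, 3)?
Yes, holds at both test points

At (0, 6): LHS = sin(6) ≈ -0.2794, RHS = sin(6) ≈ -0.2794 → equal
At (0, 3): LHS = sin(3) ≈ 0.1411, RHS = sin(3) ≈ 0.1411 → equal

So the claim does hold at both of these boundary points, even though it is not an identity.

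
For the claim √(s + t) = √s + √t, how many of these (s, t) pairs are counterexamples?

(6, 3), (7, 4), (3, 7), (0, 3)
3

Testing each pair:
(6, 3): LHS = 3, RHS = √(3) + √(6) ≈ 4.182 → counterexample
(7, 4): LHS = √(11) ≈ 3.317, RHS = 2 + √(7) ≈ 4.646 → counterexample
(3, 7): LHS = √(10) ≈ 3.162, RHS = √(3) + √(7) ≈ 4.378 → counterexample
(0, 3): LHS = √(3) ≈ 1.732, RHS = √(3) ≈ 1.732 → satisfies claim

That makes 3 counterexamples.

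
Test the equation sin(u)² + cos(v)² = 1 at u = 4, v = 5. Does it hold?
Fails

Substituting u = 4, v = 5:

LHS = sin(4)² + cos(5)² ≈ 0.6532
RHS = 1

LHS ≠ RHS, so the equation does not hold at this point.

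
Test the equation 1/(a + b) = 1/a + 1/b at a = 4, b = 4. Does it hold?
Substituting a = 4, b = 4:

LHS = 1/(4 + 4) = 1/8
RHS = 1/4 + 1/4 = 1/2

LHS ≠ RHS, so the equation does not hold at this point.

Answer: Fails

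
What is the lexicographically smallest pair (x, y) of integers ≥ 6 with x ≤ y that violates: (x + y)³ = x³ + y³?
Substituting (6, 6) into the claim:
LHS = (6 + 6)³ = 1728
RHS = 6³ + 6³ = 432

Since LHS ≠ RHS, this pair disproves the claim, and no lexicographically smaller pair (x ≤ y, integers ≥ 6) does.

For instance (8, 13) is also a counterexample (LHS = 9261, RHS = 2709), but it's lexicographically larger.

Answer: (x, y) = (6, 6)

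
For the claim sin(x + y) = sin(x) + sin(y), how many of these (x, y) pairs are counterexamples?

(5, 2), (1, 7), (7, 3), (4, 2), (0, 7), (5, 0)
Testing each pair:
(5, 2): LHS = sin(7) ≈ 0.657, RHS = sin(5) + sin(2) ≈ -0.04963 → counterexample
(1, 7): LHS = sin(8) ≈ 0.9894, RHS = sin(7) + sin(1) ≈ 1.498 → counterexample
(7, 3): LHS = sin(10) ≈ -0.544, RHS = sin(3) + sin(7) ≈ 0.7981 → counterexample
(4, 2): LHS = sin(6) ≈ -0.2794, RHS = sin(4) + sin(2) ≈ 0.1525 → counterexample
(0, 7): LHS = sin(7) ≈ 0.657, RHS = sin(7) ≈ 0.657 → satisfies claim
(5, 0): LHS = sin(5) ≈ -0.9589, RHS = sin(5) ≈ -0.9589 → satisfies claim

That makes 4 counterexamples.

Answer: 4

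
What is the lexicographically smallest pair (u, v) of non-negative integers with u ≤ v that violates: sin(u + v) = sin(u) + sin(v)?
At (0, 2): both sides equal sin(2) ≈ 0.9093, so it holds there.
At (0, 6): both sides equal sin(6) ≈ -0.2794, so it holds there.

Substituting (1, 1) into the claim:
LHS = sin(1 + 1) = sin(2) ≈ 0.9093
RHS = sin(1) + sin(1) = 2·sin(1) ≈ 1.683

Since LHS ≠ RHS, this pair disproves the claim, and no lexicographically smaller pair (u ≤ v, non-negative integers) does.

For instance (5, 7) is also a counterexample (LHS = sin(12) ≈ -0.5366, RHS = sin(5) + sin(7) ≈ -0.3019), but it's lexicographically larger.

Answer: (u, v) = (1, 1)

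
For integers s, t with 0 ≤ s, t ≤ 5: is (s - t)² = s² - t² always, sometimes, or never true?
Sometimes true

It holds at (s, t) = (4, 0) (both sides equal 16), but fails at (s, t) = (4, 1) (LHS = 9, RHS = 15).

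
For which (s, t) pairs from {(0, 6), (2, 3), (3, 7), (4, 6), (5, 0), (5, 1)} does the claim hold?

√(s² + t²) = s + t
Testing each pair:
(0, 6): LHS = 6, RHS = 6 → holds
(2, 3): LHS = √(13) ≈ 3.606, RHS = 5 → fails
(3, 7): LHS = √(58) ≈ 7.616, RHS = 10 → fails
(4, 6): LHS = 2·√(13) ≈ 7.211, RHS = 10 → fails
(5, 0): LHS = 5, RHS = 5 → holds
(5, 1): LHS = √(26) ≈ 5.099, RHS = 6 → fails

2 of 6 pairs satisfy the claim.

Answer: (0, 6), (5, 0)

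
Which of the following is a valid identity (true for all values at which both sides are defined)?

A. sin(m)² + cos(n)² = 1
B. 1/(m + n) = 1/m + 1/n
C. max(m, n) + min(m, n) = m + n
C

A: fails at (0, 1) — LHS = cos(1)² ≈ 0.2919, RHS = 1.
B: fails at (2, 3) — LHS = 1/5, RHS = 5/6.
C: holds — e.g. at (5, 5), both sides equal 10.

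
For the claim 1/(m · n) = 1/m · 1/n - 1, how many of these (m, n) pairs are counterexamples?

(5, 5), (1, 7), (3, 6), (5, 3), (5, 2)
5

Testing each pair:
(5, 5): LHS = 1/25, RHS = -24/25 → counterexample
(1, 7): LHS = 1/7, RHS = -6/7 → counterexample
(3, 6): LHS = 1/18, RHS = -17/18 → counterexample
(5, 3): LHS = 1/15, RHS = -14/15 → counterexample
(5, 2): LHS = 1/10, RHS = -9/10 → counterexample

That makes 5 counterexamples.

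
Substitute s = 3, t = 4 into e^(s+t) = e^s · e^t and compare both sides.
LHS = e^(3+4) = e^7 ≈ 1097
RHS = e^3 · e^4 = e^7 ≈ 1097

LHS = RHS: the two sides agree.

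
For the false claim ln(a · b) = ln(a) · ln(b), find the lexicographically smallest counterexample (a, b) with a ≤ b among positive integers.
(a, b) = (1, 2)

Substituting (1, 2) into the claim:
LHS = ln(1 · 2) = ln(2) ≈ 0.6931
RHS = ln(1) · ln(2) = 0

Since LHS ≠ RHS, this pair disproves the claim, and no lexicographically smaller pair (a ≤ b, positive integers) does.

For instance (7, 7) is also a counterexample (LHS = ln(49) ≈ 3.892, RHS = ln(7)² ≈ 3.787), but it's lexicographically larger.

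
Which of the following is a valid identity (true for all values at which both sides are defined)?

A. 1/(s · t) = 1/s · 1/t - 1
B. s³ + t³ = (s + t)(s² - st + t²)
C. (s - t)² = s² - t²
B

A: fails at (2, 5) — LHS = 1/10, RHS = -9/10.
B: holds — e.g. at (6, 7), both sides equal 559.
C: fails at (1, 2) — LHS = 1, RHS = -3.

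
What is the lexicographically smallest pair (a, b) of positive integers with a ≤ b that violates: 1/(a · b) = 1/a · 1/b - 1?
(a, b) = (1, 1)

Substituting (1, 1) into the claim:
LHS = 1/(1 · 1) = 1
RHS = 1/1 · 1/1 - 1 = 0

Since LHS ≠ RHS, this pair disproves the claim, and no lexicographically smaller pair (a ≤ b, positive integers) does.

For instance (3, 5) is also a counterexample (LHS = 1/15, RHS = -14/15), but it's lexicographically larger.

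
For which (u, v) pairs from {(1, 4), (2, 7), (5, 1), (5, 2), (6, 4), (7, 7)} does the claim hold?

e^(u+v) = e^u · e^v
All pairs

Testing each pair:
(1, 4): LHS = e^5 ≈ 148.4, RHS = e^5 ≈ 148.4 → holds
(2, 7): LHS = e^9 ≈ 8103, RHS = e^9 ≈ 8103 → holds
(5, 1): LHS = e^6 ≈ 403.4, RHS = e^6 ≈ 403.4 → holds
(5, 2): LHS = e^7 ≈ 1097, RHS = e^7 ≈ 1097 → holds
(6, 4): LHS = e^10 ≈ 22026.5, RHS = e^10 ≈ 22026.5 → holds
(7, 7): LHS = e^14 ≈ 1202604.3, RHS = e^14 ≈ 1202604.3 → holds

Every pair satisfies the claim.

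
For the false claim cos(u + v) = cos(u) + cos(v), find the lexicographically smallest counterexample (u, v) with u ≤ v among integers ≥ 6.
Substituting (6, 6) into the claim:
LHS = cos(6 + 6) = cos(12) ≈ 0.8439
RHS = cos(6) + cos(6) = 2·cos(6) ≈ 1.92

Since LHS ≠ RHS, this pair disproves the claim, and no lexicographically smaller pair (u ≤ v, integers ≥ 6) does.

For instance (7, 8) is also a counterexample (LHS = cos(15) ≈ -0.7597, RHS = cos(8) + cos(7) ≈ 0.6084), but it's lexicographically larger.

Answer: (u, v) = (6, 6)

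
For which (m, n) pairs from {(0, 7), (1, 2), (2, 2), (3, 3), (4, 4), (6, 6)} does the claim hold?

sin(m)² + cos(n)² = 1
Testing each pair:
(0, 7): LHS = cos(7)² ≈ 0.5684, RHS = 1 → fails
(1, 2): LHS = cos(2)² + sin(1)² ≈ 0.8813, RHS = 1 → fails
(2, 2): LHS = cos(2)² + sin(2)² = 1, RHS = 1 → holds
(3, 3): LHS = sin(3)² + cos(3)² = 1, RHS = 1 → holds
(4, 4): LHS = cos(4)² + sin(4)² = 1, RHS = 1 → holds
(6, 6): LHS = sin(6)² + cos(6)² = 1, RHS = 1 → holds

4 of 6 pairs satisfy the claim.

Answer: (2, 2), (3, 3), (4, 4), (6, 6)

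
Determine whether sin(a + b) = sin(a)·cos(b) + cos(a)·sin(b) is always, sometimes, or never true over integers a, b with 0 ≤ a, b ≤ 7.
Always true

The identity holds for every pair in the range. For instance at (a, b) = (0, 5): both sides equal sin(5) ≈ -0.9589.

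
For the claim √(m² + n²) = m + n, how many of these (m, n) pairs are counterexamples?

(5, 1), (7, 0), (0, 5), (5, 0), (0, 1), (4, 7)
Testing each pair:
(5, 1): LHS = √(26) ≈ 5.099, RHS = 6 → counterexample
(7, 0): LHS = 7, RHS = 7 → satisfies claim
(0, 5): LHS = 5, RHS = 5 → satisfies claim
(5, 0): LHS = 5, RHS = 5 → satisfies claim
(0, 1): LHS = 1, RHS = 1 → satisfies claim
(4, 7): LHS = √(65) ≈ 8.062, RHS = 11 → counterexample

That makes 2 counterexamples.

Answer: 2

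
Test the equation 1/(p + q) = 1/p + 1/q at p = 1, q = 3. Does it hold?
Substituting p = 1, q = 3:

LHS = 1/(1 + 3) = 1/4
RHS = 1/1 + 1/3 = 4/3

LHS ≠ RHS, so the equation does not hold at this point.

Answer: Fails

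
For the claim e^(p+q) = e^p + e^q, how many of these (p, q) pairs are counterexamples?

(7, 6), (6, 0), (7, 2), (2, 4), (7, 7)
Testing each pair:
(7, 6): LHS = e^13 ≈ 442413.4, RHS = e^6 + e^7 ≈ 1500 → counterexample
(6, 0): LHS = e^6 ≈ 403.4, RHS = 1 + e^6 ≈ 404.4 → counterexample
(7, 2): LHS = e^9 ≈ 8103, RHS = e^2 + e^7 ≈ 1104 → counterexample
(2, 4): LHS = e^6 ≈ 403.4, RHS = e^2 + e^4 ≈ 61.99 → counterexample
(7, 7): LHS = e^14 ≈ 1202604.3, RHS = 2·e^7 ≈ 2193 → counterexample

That makes 5 counterexamples.

Answer: 5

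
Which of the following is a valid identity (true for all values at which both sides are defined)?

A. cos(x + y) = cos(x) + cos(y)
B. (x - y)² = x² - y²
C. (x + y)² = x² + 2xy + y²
A: fails at (1, 1) — LHS = cos(2) ≈ -0.4161, RHS = 2·cos(1) ≈ 1.081.
B: fails at (1, 2) — LHS = 1, RHS = -3.
C: holds — e.g. at (1, 4), both sides equal 25.

Answer: C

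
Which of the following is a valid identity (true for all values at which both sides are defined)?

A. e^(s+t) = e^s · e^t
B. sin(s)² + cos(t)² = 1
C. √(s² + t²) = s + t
A

A: holds — e.g. at (3, 3), both sides equal e^6 ≈ 403.4.
B: fails at (1, 2) — LHS = cos(2)² + sin(1)² ≈ 0.8813, RHS = 1.
C: fails at (1, 4) — LHS = √(17) ≈ 4.123, RHS = 5.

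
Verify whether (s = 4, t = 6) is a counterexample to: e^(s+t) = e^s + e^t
Substituting s = 4, t = 6:
LHS = e^(4+6) = e^10 ≈ 22026.5
RHS = e^4 + e^6 ≈ 458

Since LHS ≠ RHS, this pair disproves the claim.

Answer: Yes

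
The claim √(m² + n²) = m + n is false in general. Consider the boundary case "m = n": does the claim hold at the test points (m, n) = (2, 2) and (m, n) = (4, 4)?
At (2, 2): LHS = 2·√(2) ≈ 2.828 ≠ RHS = 4
At (4, 4): LHS = 4·√(2) ≈ 5.657 ≠ RHS = 8

Answer: No, fails at both test points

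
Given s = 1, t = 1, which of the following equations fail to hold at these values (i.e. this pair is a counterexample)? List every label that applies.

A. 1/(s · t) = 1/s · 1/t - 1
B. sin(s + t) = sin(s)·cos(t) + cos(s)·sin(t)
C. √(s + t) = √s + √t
Evaluating each claim at the given values:
A. LHS = 1, RHS = 0 → fails here (LHS ≠ RHS)
B. LHS = sin(2) ≈ 0.9093, RHS = 2·sin(1)·cos(1) ≈ 0.9093 → holds here (LHS = RHS)
C. LHS = √(2) ≈ 1.414, RHS = 2 → fails here (LHS ≠ RHS)

Answer: A, C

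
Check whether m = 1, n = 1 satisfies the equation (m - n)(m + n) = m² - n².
Holds

Substituting m = 1, n = 1:

LHS = (1 - 1)(1 + 1) = 0
RHS = 1² - 1² = 0

LHS = RHS, so the equation holds at this point.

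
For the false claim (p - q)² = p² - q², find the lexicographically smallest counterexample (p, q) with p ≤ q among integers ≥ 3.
Substituting (3, 4) into the claim:
LHS = (3 - 4)² = 1
RHS = 3² - 4² = -7

Since LHS ≠ RHS, this pair disproves the claim, and no lexicographically smaller pair (p ≤ q, integers ≥ 3) does.

For instance (4, 8) is also a counterexample (LHS = 16, RHS = -48), but it's lexicographically larger.

Answer: (p, q) = (3, 4)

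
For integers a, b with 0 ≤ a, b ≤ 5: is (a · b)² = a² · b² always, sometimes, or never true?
Always true

The identity holds for every pair in the range. For instance at (a, b) = (0, 0): both sides equal 0.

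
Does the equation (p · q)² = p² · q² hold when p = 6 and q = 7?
Substituting p = 6, q = 7:

LHS = (6 · 7)² = 1764
RHS = 6² · 7² = 1764

LHS = RHS, so the equation holds at this point.

Answer: Holds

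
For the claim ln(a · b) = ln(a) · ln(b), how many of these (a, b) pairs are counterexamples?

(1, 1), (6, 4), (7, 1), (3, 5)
Testing each pair:
(1, 1): LHS = 0, RHS = 0 → satisfies claim
(6, 4): LHS = ln(24) ≈ 3.178, RHS = ln(4)·ln(6) ≈ 2.484 → counterexample
(7, 1): LHS = ln(7) ≈ 1.946, RHS = 0 → counterexample
(3, 5): LHS = ln(15) ≈ 2.708, RHS = ln(3)·ln(5) ≈ 1.768 → counterexample

That makes 3 counterexamples.

Answer: 3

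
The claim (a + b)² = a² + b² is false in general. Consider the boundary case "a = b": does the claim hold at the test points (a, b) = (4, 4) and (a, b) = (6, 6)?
No, fails at both test points

At (4, 4): LHS = 64 ≠ RHS = 32
At (6, 6): LHS = 144 ≠ RHS = 72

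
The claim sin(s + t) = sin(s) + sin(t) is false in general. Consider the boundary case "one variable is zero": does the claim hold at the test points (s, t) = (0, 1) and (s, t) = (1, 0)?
Yes, holds at both test points

At (0, 1): LHS = sin(1) ≈ 0.8415, RHS = sin(1) ≈ 0.8415 → equal
At (1, 0): LHS = sin(1) ≈ 0.8415, RHS = sin(1) ≈ 0.8415 → equal

So the claim does hold at both of these boundary points, even though it is not an identity.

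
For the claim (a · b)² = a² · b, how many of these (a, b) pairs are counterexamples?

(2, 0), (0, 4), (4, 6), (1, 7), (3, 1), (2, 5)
3

Testing each pair:
(2, 0): LHS = 0, RHS = 0 → satisfies claim
(0, 4): LHS = 0, RHS = 0 → satisfies claim
(4, 6): LHS = 576, RHS = 96 → counterexample
(1, 7): LHS = 49, RHS = 7 → counterexample
(3, 1): LHS = 9, RHS = 9 → satisfies claim
(2, 5): LHS = 100, RHS = 20 → counterexample

That makes 3 counterexamples.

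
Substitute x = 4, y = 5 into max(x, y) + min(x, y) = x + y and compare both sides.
LHS = max(4, 5) + min(4, 5) = 9
RHS = 4 + 5 = 9

LHS = RHS: the two sides agree.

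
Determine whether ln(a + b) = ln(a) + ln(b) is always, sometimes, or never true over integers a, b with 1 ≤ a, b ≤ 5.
Sometimes true

It holds at (a, b) = (2, 2) (both sides equal ln(4) ≈ 1.386), but fails at (a, b) = (5, 5) (LHS = ln(10) ≈ 2.303, RHS = 2·ln(5) ≈ 3.219).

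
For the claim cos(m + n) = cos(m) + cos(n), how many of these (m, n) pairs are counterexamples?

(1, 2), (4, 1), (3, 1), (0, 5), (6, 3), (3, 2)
6

Testing each pair:
(1, 2): LHS = cos(3) ≈ -0.99, RHS = cos(2) + cos(1) ≈ 0.1242 → counterexample
(4, 1): LHS = cos(5) ≈ 0.2837, RHS = cos(4) + cos(1) ≈ -0.1133 → counterexample
(3, 1): LHS = cos(4) ≈ -0.6536, RHS = cos(3) + cos(1) ≈ -0.4497 → counterexample
(0, 5): LHS = cos(5) ≈ 0.2837, RHS = cos(5) + 1 ≈ 1.284 → counterexample
(6, 3): LHS = cos(9) ≈ -0.9111, RHS = cos(3) + cos(6) ≈ -0.02982 → counterexample
(3, 2): LHS = cos(5) ≈ 0.2837, RHS = cos(3) + cos(2) ≈ -1.406 → counterexample

That makes 6 counterexamples.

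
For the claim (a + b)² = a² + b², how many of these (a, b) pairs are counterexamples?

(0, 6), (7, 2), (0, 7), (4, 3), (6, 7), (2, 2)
4

Testing each pair:
(0, 6): LHS = 36, RHS = 36 → satisfies claim
(7, 2): LHS = 81, RHS = 53 → counterexample
(0, 7): LHS = 49, RHS = 49 → satisfies claim
(4, 3): LHS = 49, RHS = 25 → counterexample
(6, 7): LHS = 169, RHS = 85 → counterexample
(2, 2): LHS = 16, RHS = 8 → counterexample

That makes 4 counterexamples.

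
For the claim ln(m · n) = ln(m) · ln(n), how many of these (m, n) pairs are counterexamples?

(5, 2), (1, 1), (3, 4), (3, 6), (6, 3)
Testing each pair:
(5, 2): LHS = ln(10) ≈ 2.303, RHS = ln(2)·ln(5) ≈ 1.116 → counterexample
(1, 1): LHS = 0, RHS = 0 → satisfies claim
(3, 4): LHS = ln(12) ≈ 2.485, RHS = ln(3)·ln(4) ≈ 1.523 → counterexample
(3, 6): LHS = ln(18) ≈ 2.89, RHS = ln(3)·ln(6) ≈ 1.968 → counterexample
(6, 3): LHS = ln(18) ≈ 2.89, RHS = ln(3)·ln(6) ≈ 1.968 → counterexample

That makes 4 counterexamples.

Answer: 4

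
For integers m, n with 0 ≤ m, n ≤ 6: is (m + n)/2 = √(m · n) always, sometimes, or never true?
It holds at (m, n) = (2, 2) (both sides equal 2), but fails at (m, n) = (0, 2) (LHS = 1, RHS = 0).

Answer: Sometimes true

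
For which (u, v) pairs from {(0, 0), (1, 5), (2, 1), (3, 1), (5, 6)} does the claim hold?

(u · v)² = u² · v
(0, 0), (2, 1), (3, 1)

Testing each pair:
(0, 0): LHS = 0, RHS = 0 → holds
(1, 5): LHS = 25, RHS = 5 → fails
(2, 1): LHS = 4, RHS = 4 → holds
(3, 1): LHS = 9, RHS = 9 → holds
(5, 6): LHS = 900, RHS = 150 → fails

3 of 5 pairs satisfy the claim.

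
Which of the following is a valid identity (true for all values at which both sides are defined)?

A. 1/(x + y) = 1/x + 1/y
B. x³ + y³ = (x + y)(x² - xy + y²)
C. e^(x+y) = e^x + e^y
A: fails at (3, 7) — LHS = 1/10, RHS = 10/21.
B: holds — e.g. at (4, 4), both sides equal 128.
C: fails at (2, 4) — LHS = e^6 ≈ 403.4, RHS = e^2 + e^4 ≈ 61.99.

Answer: B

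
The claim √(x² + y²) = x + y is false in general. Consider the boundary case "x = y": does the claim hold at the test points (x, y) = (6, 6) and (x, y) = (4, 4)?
No, fails at both test points

At (6, 6): LHS = 6·√(2) ≈ 8.485 ≠ RHS = 12
At (4, 4): LHS = 4·√(2) ≈ 5.657 ≠ RHS = 8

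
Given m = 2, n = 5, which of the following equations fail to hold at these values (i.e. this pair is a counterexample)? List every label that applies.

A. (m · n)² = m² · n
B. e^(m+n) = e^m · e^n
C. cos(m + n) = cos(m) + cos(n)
A, C

Evaluating each claim at the given values:
A. LHS = 100, RHS = 20 → fails here (LHS ≠ RHS)
B. LHS = e^7 ≈ 1097, RHS = e^7 ≈ 1097 → holds here (LHS = RHS)
C. LHS = cos(7) ≈ 0.7539, RHS = cos(2) + cos(5) ≈ -0.1325 → fails here (LHS ≠ RHS)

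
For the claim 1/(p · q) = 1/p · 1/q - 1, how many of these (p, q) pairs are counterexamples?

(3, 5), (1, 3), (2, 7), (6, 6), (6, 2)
Testing each pair:
(3, 5): LHS = 1/15, RHS = -14/15 → counterexample
(1, 3): LHS = 1/3, RHS = -2/3 → counterexample
(2, 7): LHS = 1/14, RHS = -13/14 → counterexample
(6, 6): LHS = 1/36, RHS = -35/36 → counterexample
(6, 2): LHS = 1/12, RHS = -11/12 → counterexample

That makes 5 counterexamples.

Answer: 5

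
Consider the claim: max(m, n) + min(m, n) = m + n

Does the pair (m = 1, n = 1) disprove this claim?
Substituting m = 1, n = 1:
LHS = max(1, 1) + min(1, 1) = 2
RHS = 1 + 1 = 2

The sides agree, so this pair does not disprove the claim.

Answer: No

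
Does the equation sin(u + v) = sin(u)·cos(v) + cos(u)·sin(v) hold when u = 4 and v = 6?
Substituting u = 4, v = 6:

LHS = sin(4 + 6) = sin(10) ≈ -0.544
RHS = sin(4)·cos(6) + cos(4)·sin(6) = sin(4)·cos(6) + sin(6)·cos(4) ≈ -0.544

LHS = RHS, so the equation holds at this point.

Answer: Holds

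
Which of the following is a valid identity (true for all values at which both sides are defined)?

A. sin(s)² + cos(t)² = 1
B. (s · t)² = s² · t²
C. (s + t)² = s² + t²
B

A: fails at (1, 5) — LHS = cos(5)² + sin(1)² ≈ 0.7885, RHS = 1.
B: holds — e.g. at (6, 7), both sides equal 1764.
C: fails at (2, 2) — LHS = 16, RHS = 8.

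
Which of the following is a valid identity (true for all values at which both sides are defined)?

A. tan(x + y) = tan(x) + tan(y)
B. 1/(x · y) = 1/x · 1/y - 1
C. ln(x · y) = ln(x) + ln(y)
A: fails at (2, 4) — LHS = tan(6) ≈ -0.291, RHS = tan(2) + tan(4) ≈ -1.027.
B: fails at (1, 3) — LHS = 1/3, RHS = -2/3.
C: holds — e.g. at (3, 3), both sides equal ln(9) ≈ 2.197.

Answer: C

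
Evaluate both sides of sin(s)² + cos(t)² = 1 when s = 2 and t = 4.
LHS = sin(2)² + cos(4)² ≈ 1.254
RHS = 1

LHS ≠ RHS (they differ by about 0.2541), so the equation does not hold here.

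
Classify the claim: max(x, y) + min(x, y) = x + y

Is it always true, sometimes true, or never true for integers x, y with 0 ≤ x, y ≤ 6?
The identity holds for every pair in the range. For instance at (x, y) = (6, 0): both sides equal 6.

Answer: Always true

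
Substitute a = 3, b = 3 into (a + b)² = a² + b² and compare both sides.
LHS = (3 + 3)² = 36
RHS = 3² + 3² = 18

LHS ≠ RHS, so the equation does not hold here.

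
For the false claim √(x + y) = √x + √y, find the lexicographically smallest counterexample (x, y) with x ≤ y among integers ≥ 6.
(x, y) = (6, 6)

Substituting (6, 6) into the claim:
LHS = √(6 + 6) = 2·√(3) ≈ 3.464
RHS = √6 + √6 = 2·√(6) ≈ 4.899

Since LHS ≠ RHS, this pair disproves the claim, and no lexicographically smaller pair (x ≤ y, integers ≥ 6) does.

For instance (6, 11) is also a counterexample (LHS = √(17) ≈ 4.123, RHS = √(6) + √(11) ≈ 5.766), but it's lexicographically larger.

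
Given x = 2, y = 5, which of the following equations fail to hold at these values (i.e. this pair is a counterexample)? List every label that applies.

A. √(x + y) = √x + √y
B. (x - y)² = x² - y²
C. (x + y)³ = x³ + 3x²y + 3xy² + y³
Evaluating each claim at the given values:
A. LHS = √(7) ≈ 2.646, RHS = √(2) + √(5) ≈ 3.65 → fails here (LHS ≠ RHS)
B. LHS = 9, RHS = -21 → fails here (LHS ≠ RHS)
C. LHS = 343, RHS = 343 → holds here (LHS = RHS)

Answer: A, B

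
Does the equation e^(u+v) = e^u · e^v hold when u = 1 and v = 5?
Holds

Substituting u = 1, v = 5:

LHS = e^(1+5) = e^6 ≈ 403.4
RHS = e^1 · e^5 = e^6 ≈ 403.4

LHS = RHS, so the equation holds at this point.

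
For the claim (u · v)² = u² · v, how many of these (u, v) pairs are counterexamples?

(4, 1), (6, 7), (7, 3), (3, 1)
Testing each pair:
(4, 1): LHS = 16, RHS = 16 → satisfies claim
(6, 7): LHS = 1764, RHS = 252 → counterexample
(7, 3): LHS = 441, RHS = 147 → counterexample
(3, 1): LHS = 9, RHS = 9 → satisfies claim

That makes 2 counterexamples.

Answer: 2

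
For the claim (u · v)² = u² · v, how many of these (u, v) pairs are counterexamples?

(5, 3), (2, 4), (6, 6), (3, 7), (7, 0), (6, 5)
Testing each pair:
(5, 3): LHS = 225, RHS = 75 → counterexample
(2, 4): LHS = 64, RHS = 16 → counterexample
(6, 6): LHS = 1296, RHS = 216 → counterexample
(3, 7): LHS = 441, RHS = 63 → counterexample
(7, 0): LHS = 0, RHS = 0 → satisfies claim
(6, 5): LHS = 900, RHS = 180 → counterexample

That makes 5 counterexamples.

Answer: 5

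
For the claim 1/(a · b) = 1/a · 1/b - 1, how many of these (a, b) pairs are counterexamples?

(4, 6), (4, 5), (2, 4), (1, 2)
Testing each pair:
(4, 6): LHS = 1/24, RHS = -23/24 → counterexample
(4, 5): LHS = 1/20, RHS = -19/20 → counterexample
(2, 4): LHS = 1/8, RHS = -7/8 → counterexample
(1, 2): LHS = 1/2, RHS = -1/2 → counterexample

That makes 4 counterexamples.

Answer: 4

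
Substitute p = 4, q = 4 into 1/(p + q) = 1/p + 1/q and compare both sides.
LHS = 1/(4 + 4) = 1/8
RHS = 1/4 + 1/4 = 1/2

LHS ≠ RHS, so the equation does not hold here.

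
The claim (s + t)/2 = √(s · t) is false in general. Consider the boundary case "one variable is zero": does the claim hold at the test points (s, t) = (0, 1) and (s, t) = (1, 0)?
At (0, 1): LHS = 1/2 ≠ RHS = 0
At (1, 0): LHS = 1/2 ≠ RHS = 0

Answer: No, fails at both test points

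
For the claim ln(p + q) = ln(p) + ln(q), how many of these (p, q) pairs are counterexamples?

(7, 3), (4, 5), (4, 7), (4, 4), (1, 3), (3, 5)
Testing each pair:
(7, 3): LHS = ln(10) ≈ 2.303, RHS = ln(3) + ln(7) ≈ 3.045 → counterexample
(4, 5): LHS = ln(9) ≈ 2.197, RHS = ln(4) + ln(5) ≈ 2.996 → counterexample
(4, 7): LHS = ln(11) ≈ 2.398, RHS = ln(4) + ln(7) ≈ 3.332 → counterexample
(4, 4): LHS = ln(8) ≈ 2.079, RHS = 2·ln(4) ≈ 2.773 → counterexample
(1, 3): LHS = ln(4) ≈ 1.386, RHS = ln(3) ≈ 1.099 → counterexample
(3, 5): LHS = ln(8) ≈ 2.079, RHS = ln(3) + ln(5) ≈ 2.708 → counterexample

That makes 6 counterexamples.

Answer: 6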